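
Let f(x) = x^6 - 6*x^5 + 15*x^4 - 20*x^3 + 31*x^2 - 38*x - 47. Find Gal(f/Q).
S_4, S_4(6d), the S_4-action on 6 points inside A_6

The polynomial f is an irreducible sextic over Q, so G = Gal(f/Q) is one of the 16 transitive subgroups 6T1, ..., 6T16 of S_6. The discriminant of f is 66039417143296 = 8126464^2, a perfect square, so G is contained in A_6. The transitive groups of degree 6 contained in A_6 are: A_4 (6T4, order 12), S_4 (6T7, order 24), (C_3 x C_3) : C_4 (6T10, order 36), PSL(2,5) (6T12, order 60), A_6 (6T15, order 360). By Dedekind's theorem, for a prime p not dividing disc(f) the degrees of the irreducible factors of f mod p form the cycle type of an element of G. Factoring f modulo the 79 such primes p <= 419 (skipping 2, 31, which divide the discriminant), each new pattern first appears at: mod 3: f = (x^2 + x + 2)(x^4 + 2x^3 + 2x^2 + x + 2), pattern 4+2; mod 5: f = (x^3 + 4x + 3)(x^3 + 4x^2 + x + 1), pattern 3+3; mod 11: f = (x + 4)(x + 5)(x^2 + x + 4)(x^2 + 6x + 10), pattern 2+2+1+1; mod 67: f = (x + 3)(x + 5)(x + 21)(x + 44)(x + 60)(x + 62), pattern 1+1+1+1+1+1. No other pattern occurs in this range, so the set of observed cycle types is {4+2, 3+3, 2+2+1+1, 1+1+1+1+1+1}. The candidates containing elements of all these cycle types are S_4 (6T7) of order 24, (C_3 x C_3) : C_4 (6T10) of order 36, A_6 (6T15) of order 360; the others are excluded. The observed types are precisely the cycle types that occur in S_4 (6T7). Each of the other remaining candidates has further cycle types, and by the Chebotarev density theorem the matching factorization patterns would occur for a proportion of primes equal to their share of the group: (C_3 x C_3) : C_4 (6T10) additionally contains elements of type 3+1+1+1 (4 of its 36 elements, about 11% of primes); A_6 (6T15) additionally contains elements of type 5+1, 3+1+1+1 (184 of its 360 elements, about 51% of primes). None of the 79 primes tested shows any such pattern (for each of these groups the chance of that is below 10^-4), which rules them out. Hence G = S_4 (6T7), of order 24.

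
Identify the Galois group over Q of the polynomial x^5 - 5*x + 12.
The polynomial f is an irreducible quintic over Q, so G = Gal(f/Q) is a transitive subgroup of S_5: one of C_5 (5T1, order 5), D_5 (5T2, order 10), F_20 (5T3, order 20), A_5 (5T4, order 60) or S_5 (5T5, order 120). The discriminant of f is 64000000 = 8000^2, a perfect square, so G is contained in A_5. The transitive groups of degree 5 contained in A_5 are: C_5 (5T1, order 5), D_5 (5T2, order 10), A_5 (5T4, order 60). By Dedekind's theorem, for a prime p not dividing disc(f) the degrees of the irreducible factors of f mod p form the cycle type of an element of G. Factoring f modulo the 23 such primes p <= 97 (skipping 2, 5, which divide the discriminant), each new pattern first appears at: mod 3: f = (x)(x^2 + x + 2)(x^2 + 2x + 2), pattern 2+2+1; mod 7: f = (x^5 + 2x + 5), pattern 5. No other pattern occurs in this range, so the set of observed cycle types is {2+2+1, 5}. The candidates containing elements of all these cycle types are D_5 (5T2) of order 10, A_5 (5T4) of order 60; the others are excluded. The observed types are precisely the cycle types that occur in D_5 (5T2) (apart from the identity). Each of the other remaining candidates has further cycle types, and by the Chebotarev density theorem the matching factorization patterns would occur for a proportion of primes equal to their share of the group: A_5 (5T4) additionally contains elements of type 3+1+1 (20 of its 60 elements, about 33% of primes). None of the 23 primes tested shows any such pattern (for each of these groups the chance of that is below 10^-4), which rules them out. Hence G = D_5 (5T2), of order 10.

D_5 (also written D5)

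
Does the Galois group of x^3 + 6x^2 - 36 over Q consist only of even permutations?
The polynomial is irreducible of degree 3 over Q. Its discriminant is -3888, which is not a perfect square. A Galois group lies in the alternating group exactly when the discriminant is a square in Q, so the Galois group (S_3) is not contained in A_3.

No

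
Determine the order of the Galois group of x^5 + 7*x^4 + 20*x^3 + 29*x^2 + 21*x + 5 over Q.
The degree of the splitting field over Q equals the order of the Galois group, so first determine the group. The polynomial f is an irreducible quintic over Q, so G = Gal(f/Q) is a transitive subgroup of S_5: one of C_5 (5T1, order 5), D_5 (5T2, order 10), F_20 (5T3, order 20), A_5 (5T4, order 60) or S_5 (5T5, order 120). The discriminant of f is 2209 = 47^2, a perfect square, so G is contained in A_5. The transitive groups of degree 5 contained in A_5 are: C_5 (5T1, order 5), D_5 (5T2, order 10), A_5 (5T4, order 60). By Dedekind's theorem, for a prime p not dividing disc(f) the degrees of the irreducible factors of f mod p form the cycle type of an element of G. Factoring f modulo the 23 such primes p <= 89 (skipping 47, which divides the discriminant), each new pattern first appears at: mod 2: f = (x^5 + x^4 + x^2 + x + 1), pattern 5; mod 5: f = (x)(x^2 + 2)(x^2 + 2x + 3), pattern 2+2+1; mod 83: f = (x + 55)(x + 61)(x + 69)(x + 72)(x + 82), pattern 1+1+1+1+1. No other pattern occurs in this range, so the set of observed cycle types is {5, 2+2+1, 1+1+1+1+1}. The candidates containing elements of all these cycle types are D_5 (5T2) of order 10, A_5 (5T4) of order 60; the others are excluded. The observed types are precisely the cycle types that occur in D_5 (5T2). Each of the other remaining candidates has further cycle types, and by the Chebotarev density theorem the matching factorization patterns would occur for a proportion of primes equal to their share of the group: A_5 (5T4) additionally contains elements of type 3+1+1 (20 of its 60 elements, about 33% of primes). None of the 23 primes tested shows any such pattern (for each of these groups the chance of that is below 10^-4), which rules them out. Hence G = D_5 (5T2), of order 10. The Galois group D_5 (5T2) has order 10, so the splitting field has degree 10 over Q.

10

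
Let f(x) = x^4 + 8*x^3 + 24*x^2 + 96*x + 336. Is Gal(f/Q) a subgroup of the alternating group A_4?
Yes

The polynomial is irreducible of degree 4 over Q. Its discriminant is 1358954496 = 36864^2, a perfect square. A Galois group lies in the alternating group exactly when the discriminant is a square in Q, so the Galois group (A_4) is contained in A_4.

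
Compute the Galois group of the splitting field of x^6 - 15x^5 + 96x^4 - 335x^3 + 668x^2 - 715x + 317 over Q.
The polynomial f is an irreducible sextic over Q, so G = Gal(f/Q) is one of the 16 transitive subgroups 6T1, ..., 6T16 of S_6. The discriminant of f is 810448, which is not a perfect square, so G is not contained in A_6. The transitive groups of degree 6 not contained in A_6 are: C_6 (6T1, order 6), S_3 (6T2, order 6), D_6 (6T3, order 12), C_3 x S_3 (6T5, order 18), A_4 x C_2 (6T6, order 24), S_4 (6T8, order 24), S_3 x S_3 (6T9, order 36), S_4 x C_2 (6T11, order 48), (S_3 x S_3) : C_2 (6T13, order 72), PGL(2,5) (6T14, order 120), S_6 (6T16, order 720). By Dedekind's theorem, for a prime p not dividing disc(f) the degrees of the irreducible factors of f mod p form the cycle type of an element of G. Factoring f modulo the 22 such primes p <= 89 (skipping 2, 37, which divide the discriminant), each new pattern first appears at: mod 3: f = (x^3 + x^2 + 2)(x^3 + 2x^2 + x + 1), pattern 3+3; mod 5: f = (x^2 + 3)(x^2 + x + 2)(x^2 + 4x + 2), pattern 2+2+2; mod 17: f = (x + 13)(x + 16)(x^4 + 7x^3 + 8x^2 + 7), pattern 4+1+1; mod 67: f = (x + 2)(x + 60)(x^2 + 62x + 46)(x^2 + 62x + 56), pattern 2+2+1+1. No other pattern occurs in this range, so the set of observed cycle types is {3+3, 2+2+2, 4+1+1, 2+2+1+1}. The candidates containing elements of all these cycle types are S_4 (6T8) of order 24, S_4 x C_2 (6T11) of order 48, PGL(2,5) (6T14) of order 120, S_6 (6T16) of order 720; the others are excluded. The observed types are precisely the cycle types that occur in S_4 (6T8) (apart from the identity). Each of the other remaining candidates has further cycle types, and by the Chebotarev density theorem the matching factorization patterns would occur for a proportion of primes equal to their share of the group: S_4 x C_2 (6T11) additionally contains elements of type 6, 4+2, 2+1+1+1+1 (17 of its 48 elements, about 35% of primes); PGL(2,5) (6T14) additionally contains elements of type 6, 5+1 (44 of its 120 elements, about 37% of primes); S_6 (6T16) additionally contains elements of type 6, 5+1, 4+2, 3+2+1, 3+1+1+1, 2+1+1+1+1 (529 of its 720 elements, about 73% of primes). None of the 22 primes tested shows any such pattern (for each of these groups the chance of that is below 10^-4), which rules them out. Hence G = S_4 (6T8), of order 24.

S_4 (also written S4-)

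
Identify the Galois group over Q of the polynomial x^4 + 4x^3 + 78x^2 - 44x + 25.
The polynomial is an irreducible quartic over Q and its discriminant is 12230590464 = 110592^2, a perfect square, so the Galois group is contained in A_4. The resolvent cubic y^3 - 78*y^2 - 276*y + 5464 is irreducible over Q. An irreducible resolvent with square discriminant gives A_4.

A_4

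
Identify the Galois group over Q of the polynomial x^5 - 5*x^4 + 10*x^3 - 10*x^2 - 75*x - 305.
D_5 (order 10)

The polynomial f is an irreducible quintic over Q, so G = Gal(f/Q) is a transitive subgroup of S_5: one of C_5 (5T1, order 5), D_5 (5T2, order 10), F_20 (5T3, order 20), A_5 (5T4, order 60) or S_5 (5T5, order 120). The discriminant of f is 67108864000000 = 8192000^2, a perfect square, so G is contained in A_5. The transitive groups of degree 5 contained in A_5 are: C_5 (5T1, order 5), D_5 (5T2, order 10), A_5 (5T4, order 60). By Dedekind's theorem, for a prime p not dividing disc(f) the degrees of the irreducible factors of f mod p form the cycle type of an element of G. Factoring f modulo the 23 such primes p <= 97 (skipping 2, 5, which divide the discriminant), each new pattern first appears at: mod 3: f = (x + 2)(x^2 + 1)(x^2 + 2x + 2), pattern 2+2+1; mod 7: f = (x^5 + 2x^4 + 3x^3 + 4x^2 + 2x + 3), pattern 5. No other pattern occurs in this range, so the set of observed cycle types is {2+2+1, 5}. The candidates containing elements of all these cycle types are D_5 (5T2) of order 10, A_5 (5T4) of order 60; the others are excluded. The observed types are precisely the cycle types that occur in D_5 (5T2) (apart from the identity). Each of the other remaining candidates has further cycle types, and by the Chebotarev density theorem the matching factorization patterns would occur for a proportion of primes equal to their share of the group: A_5 (5T4) additionally contains elements of type 3+1+1 (20 of its 60 elements, about 33% of primes). None of the 23 primes tested shows any such pattern (for each of these groups the chance of that is below 10^-4), which rules them out. Hence G = D_5 (5T2), of order 10.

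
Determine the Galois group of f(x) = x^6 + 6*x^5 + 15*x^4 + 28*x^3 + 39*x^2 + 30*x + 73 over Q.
6T1: C_6

The polynomial f is an irreducible sextic over Q, so G = Gal(f/Q) is one of the 16 transitive subgroups 6T1, ..., 6T16 of S_6. The discriminant of f is -21134460321792, which is not a perfect square, so G is not contained in A_6. The transitive groups of degree 6 not contained in A_6 are: C_6 (6T1, order 6), S_3 (6T2, order 6), D_6 (6T3, order 12), C_3 x S_3 (6T5, order 18), A_4 x C_2 (6T6, order 24), S_4 (6T8, order 24), S_3 x S_3 (6T9, order 36), S_4 x C_2 (6T11, order 48), (S_3 x S_3) : C_2 (6T13, order 72), PGL(2,5) (6T14, order 120), S_6 (6T16, order 720). By Dedekind's theorem, for a prime p not dividing disc(f) the degrees of the irreducible factors of f mod p form the cycle type of an element of G. Factoring f modulo the 37 such primes p <= 167 (skipping 2, 3, which divide the discriminant), each new pattern first appears at: mod 5: f = (x^6 + x^5 + 3x^3 + 4x^2 + 3), pattern 6; mod 7: f = (x^3 + 3x^2 + 3x + 4)(x^3 + 3x^2 + 3x + 6), pattern 3+3; mod 17: f = (x^2 + 5x + 8)(x^2 + 8x + 11)(x^2 + 10x + 13), pattern 2+2+2; mod 19: f = (x + 2)(x + 5)(x + 7)(x + 8)(x + 10)(x + 12), pattern 1+1+1+1+1+1. No other pattern occurs in this range, so the set of observed cycle types is {6, 3+3, 2+2+2, 1+1+1+1+1+1}. The candidates containing elements of all these cycle types are C_6 (6T1) of order 6, D_6 (6T3) of order 12, C_3 x S_3 (6T5) of order 18, A_4 x C_2 (6T6) of order 24, S_3 x S_3 (6T9) of order 36, S_4 x C_2 (6T11) of order 48, (S_3 x S_3) : C_2 (6T13) of order 72, PGL(2,5) (6T14) of order 120, S_6 (6T16) of order 720; the others are excluded. The observed types are precisely the cycle types that occur in C_6 (6T1). Each of the other remaining candidates has further cycle types, and by the Chebotarev density theorem the matching factorization patterns would occur for a proportion of primes equal to their share of the group: D_6 (6T3) additionally contains elements of type 2+2+1+1 (3 of its 12 elements, about 25% of primes); C_3 x S_3 (6T5) additionally contains elements of type 3+1+1+1 (4 of its 18 elements, about 22% of primes); A_4 x C_2 (6T6) additionally contains elements of type 2+2+1+1, 2+1+1+1+1 (6 of its 24 elements, about 25% of primes); S_3 x S_3 (6T9) additionally contains elements of type 3+1+1+1, 2+2+1+1 (13 of its 36 elements, about 36% of primes); S_4 x C_2 (6T11) additionally contains elements of type 4+2, 4+1+1, 2+2+1+1, 2+1+1+1+1 (24 of its 48 elements, about 50% of primes); (S_3 x S_3) : C_2 (6T13) additionally contains elements of type 4+2, 3+2+1, 3+1+1+1, 2+2+1+1, 2+1+1+1+1 (49 of its 72 elements, about 68% of primes); PGL(2,5) (6T14) additionally contains elements of type 5+1, 4+1+1, 2+2+1+1 (69 of its 120 elements, about 58% of primes); S_6 (6T16) additionally contains elements of type 5+1, 4+2, 4+1+1, 3+2+1, 3+1+1+1, 2+2+1+1, 2+1+1+1+1 (544 of its 720 elements, about 76% of primes). None of the 37 primes tested shows any such pattern (for each of these groups the chance of that is below 10^-4), which rules them out. Hence G = C_6 (6T1), of order 6.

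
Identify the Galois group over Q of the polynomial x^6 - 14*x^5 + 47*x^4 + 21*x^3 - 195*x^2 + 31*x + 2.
PSL(2,5)

The polynomial f is an irreducible sextic over Q, so G = Gal(f/Q) is one of the 16 transitive subgroups 6T1, ..., 6T16 of S_6. The discriminant of f is 8413926734596681 = 91727459^2, a perfect square, so G is contained in A_6. The transitive groups of degree 6 contained in A_6 are: A_4 (6T4, order 12), S_4 (6T7, order 24), (C_3 x C_3) : C_4 (6T10, order 36), PSL(2,5) (6T12, order 60), A_6 (6T15, order 360). By Dedekind's theorem, for a prime p not dividing disc(f) the degrees of the irreducible factors of f mod p form the cycle type of an element of G. Factoring f modulo the 21 such primes p <= 79 (skipping 19, which divides the discriminant), each new pattern first appears at: mod 2: f = (x)(x^5 + x^3 + x^2 + x + 1), pattern 5+1; mod 7: f = (x^3 + 3x^2 + 3x + 5)(x^3 + 4x^2 + 4x + 6), pattern 3+3; mod 61: f = (x + 1)(x + 22)(x^2 + 8x + 48)(x^2 + 16x + 29), pattern 2+2+1+1. No other pattern occurs in this range, so the set of observed cycle types is {5+1, 3+3, 2+2+1+1}. The candidates containing elements of all these cycle types are PSL(2,5) (6T12) of order 60, A_6 (6T15) of order 360; the others are excluded. The observed types are precisely the cycle types that occur in PSL(2,5) (6T12) (apart from the identity). Each of the other remaining candidates has further cycle types, and by the Chebotarev density theorem the matching factorization patterns would occur for a proportion of primes equal to their share of the group: A_6 (6T15) additionally contains elements of type 4+2, 3+1+1+1 (130 of its 360 elements, about 36% of primes). None of the 21 primes tested shows any such pattern (for each of these groups the chance of that is below 10^-4), which rules them out. Hence G = PSL(2,5) (6T12), of order 60.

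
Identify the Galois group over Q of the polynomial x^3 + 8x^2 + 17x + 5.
3T1: C_3

The polynomial is an irreducible cubic over Q and its discriminant is 169 = 13^2, a perfect square. For an irreducible cubic, a square discriminant forces the Galois group to be A_3, the cyclic group of order 3.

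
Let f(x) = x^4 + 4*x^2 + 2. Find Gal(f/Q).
C_4

The polynomial is an irreducible quartic over Q and its discriminant is 2048, which is not a perfect square, so the Galois group is not contained in A_4. The resolvent cubic y^3 - 4*y^2 - 8*y + 32 has exactly one rational root, so the Galois group is C_4 or D_4. The quartic becomes reducible over Q(sqrt(disc)), so the group is C_4.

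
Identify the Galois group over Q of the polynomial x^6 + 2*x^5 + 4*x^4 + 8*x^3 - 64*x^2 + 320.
The polynomial f is an irreducible sextic over Q, so G = Gal(f/Q) is one of the 16 transitive subgroups 6T1, ..., 6T16 of S_6. The discriminant of f is 564385546240000 = 23756800^2, a perfect square, so G is contained in A_6. The transitive groups of degree 6 contained in A_6 are: A_4 (6T4, order 12), S_4 (6T7, order 24), (C_3 x C_3) : C_4 (6T10, order 36), PSL(2,5) (6T12, order 60), A_6 (6T15, order 360). By Dedekind's theorem, for a prime p not dividing disc(f) the degrees of the irreducible factors of f mod p form the cycle type of an element of G. Factoring f modulo the 19 such primes p <= 79 (skipping 2, 5, 29, which divide the discriminant), each new pattern first appears at: mod 3: f = (x^2 + 1)(x^4 + 2x^3 + 2), pattern 4+2; mod 11: f = (x^3 + 5x^2 + 9x + 3)(x^3 + 8x^2 + 10x + 4), pattern 3+3; mod 19: f = (x + 3)(x + 5)(x^2 + 5x + 15)(x^2 + 8x + 1), pattern 2+2+1+1; mod 61: f = (x + 9)(x + 23)(x + 56)(x^3 + 36x^2 + 22x + 38), pattern 3+1+1+1. No other pattern occurs in this range, so the set of observed cycle types is {4+2, 3+3, 2+2+1+1, 3+1+1+1}. The candidates containing elements of all these cycle types are (C_3 x C_3) : C_4 (6T10) of order 36, A_6 (6T15) of order 360; the others are excluded. The observed types are precisely the cycle types that occur in (C_3 x C_3) : C_4 (6T10) (apart from the identity). Each of the other remaining candidates has further cycle types, and by the Chebotarev density theorem the matching factorization patterns would occur for a proportion of primes equal to their share of the group: A_6 (6T15) additionally contains elements of type 5+1 (144 of its 360 elements, about 40% of primes). None of the 19 primes tested shows any such pattern (for each of these groups the chance of that is below 10^-4), which rules them out. Hence G = (C_3 x C_3) : C_4 (6T10), of order 36.

(C_3 x C_3) : C_4, the transitive group 6T10 of order 36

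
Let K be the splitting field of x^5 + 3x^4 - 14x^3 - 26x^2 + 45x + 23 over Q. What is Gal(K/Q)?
C_5 (order 5)

The polynomial f is an irreducible quintic over Q, so G = Gal(f/Q) is a transitive subgroup of S_5: one of C_5 (5T1, order 5), D_5 (5T2, order 10), F_20 (5T3, order 20), A_5 (5T4, order 60) or S_5 (5T5, order 120). The discriminant of f is 15352201216 = 123904^2, a perfect square, so G is contained in A_5. The transitive groups of degree 5 contained in A_5 are: C_5 (5T1, order 5), D_5 (5T2, order 10), A_5 (5T4, order 60). By Dedekind's theorem, for a prime p not dividing disc(f) the degrees of the irreducible factors of f mod p form the cycle type of an element of G. Factoring f modulo the 14 such primes p <= 53 (skipping 2, 11, which divide the discriminant), each new pattern first appears at: mod 3: f = (x^5 + x^3 + x^2 + 2), pattern 5; mod 23: f = (x)(x + 6)(x + 9)(x + 13)(x + 21), pattern 1+1+1+1+1. No other pattern occurs in this range, so the set of observed cycle types is {5, 1+1+1+1+1}. The candidates containing elements of all these cycle types are C_5 (5T1) of order 5, D_5 (5T2) of order 10, A_5 (5T4) of order 60; the others are excluded. The observed types are precisely the cycle types that occur in C_5 (5T1). Each of the other remaining candidates has further cycle types, and by the Chebotarev density theorem the matching factorization patterns would occur for a proportion of primes equal to their share of the group: D_5 (5T2) additionally contains elements of type 2+2+1 (5 of its 10 elements, about 50% of primes); A_5 (5T4) additionally contains elements of type 3+1+1, 2+2+1 (35 of its 60 elements, about 58% of primes). None of the 14 primes tested shows any such pattern (for each of these groups the chance of that is below 10^-4), which rules them out. Hence G = C_5 (5T1), of order 5.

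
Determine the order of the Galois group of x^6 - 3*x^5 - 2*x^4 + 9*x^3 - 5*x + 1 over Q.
6

The degree of the splitting field over Q equals the order of the Galois group, so first determine the group. The polynomial f is an irreducible sextic over Q, so G = Gal(f/Q) is one of the 16 transitive subgroups 6T1, ..., 6T16 of S_6. The discriminant of f is 810448, which is not a perfect square, so G is not contained in A_6. The transitive groups of degree 6 not contained in A_6 are: C_6 (6T1, order 6), S_3 (6T2, order 6), D_6 (6T3, order 12), C_3 x S_3 (6T5, order 18), A_4 x C_2 (6T6, order 24), S_4 (6T8, order 24), S_3 x S_3 (6T9, order 36), S_4 x C_2 (6T11, order 48), (S_3 x S_3) : C_2 (6T13, order 72), PGL(2,5) (6T14, order 120), S_6 (6T16, order 720). By Dedekind's theorem, for a prime p not dividing disc(f) the degrees of the irreducible factors of f mod p form the cycle type of an element of G. Factoring f modulo the 23 such primes p <= 97 (skipping 2, 37, which divide the discriminant), each new pattern first appears at: mod 3: f = (x^3 + x^2 + 2)(x^3 + 2x^2 + 2x + 2), pattern 3+3; mod 5: f = (x^2 + 2)(x^2 + 3x + 3)(x^2 + 4x + 1), pattern 2+2+2; mod 67: f = (x + 2)(x + 18)(x + 30)(x + 36)(x + 48)(x + 64), pattern 1+1+1+1+1+1. No other pattern occurs in this range, so the set of observed cycle types is {3+3, 2+2+2, 1+1+1+1+1+1}. The candidates containing elements of all these cycle types are C_6 (6T1) of order 6, S_3 (6T2) of order 6, D_6 (6T3) of order 12, C_3 x S_3 (6T5) of order 18, A_4 x C_2 (6T6) of order 24, S_4 (6T8) of order 24, S_3 x S_3 (6T9) of order 36, S_4 x C_2 (6T11) of order 48, (S_3 x S_3) : C_2 (6T13) of order 72, PGL(2,5) (6T14) of order 120, S_6 (6T16) of order 720; the others are excluded. The observed types are precisely the cycle types that occur in S_3 (6T2). Each of the other remaining candidates has further cycle types, and by the Chebotarev density theorem the matching factorization patterns would occur for a proportion of primes equal to their share of the group: C_6 (6T1) additionally contains elements of type 6 (2 of its 6 elements, about 33% of primes); D_6 (6T3) additionally contains elements of type 6, 2+2+1+1 (5 of its 12 elements, about 42% of primes); C_3 x S_3 (6T5) additionally contains elements of type 6, 3+1+1+1 (10 of its 18 elements, about 56% of primes); A_4 x C_2 (6T6) additionally contains elements of type 6, 2+2+1+1, 2+1+1+1+1 (14 of its 24 elements, about 58% of primes); S_4 (6T8) additionally contains elements of type 4+1+1, 2+2+1+1 (9 of its 24 elements, about 38% of primes); S_3 x S_3 (6T9) additionally contains elements of type 6, 3+1+1+1, 2+2+1+1 (25 of its 36 elements, about 69% of primes); S_4 x C_2 (6T11) additionally contains elements of type 6, 4+2, 4+1+1, 2+2+1+1, 2+1+1+1+1 (32 of its 48 elements, about 67% of primes); (S_3 x S_3) : C_2 (6T13) additionally contains elements of type 6, 4+2, 3+2+1, 3+1+1+1, 2+2+1+1, 2+1+1+1+1 (61 of its 72 elements, about 85% of primes); PGL(2,5) (6T14) additionally contains elements of type 6, 5+1, 4+1+1, 2+2+1+1 (89 of its 120 elements, about 74% of primes); S_6 (6T16) additionally contains elements of type 6, 5+1, 4+2, 4+1+1, 3+2+1, 3+1+1+1, 2+2+1+1, 2+1+1+1+1 (664 of its 720 elements, about 92% of primes). None of the 23 primes tested shows any such pattern (for each of these groups the chance of that is below 10^-4), which rules them out. Hence G = S_3 (6T2), of order 6. The Galois group S_3 (6T2) has order 6, so the splitting field has degree 6 over Q.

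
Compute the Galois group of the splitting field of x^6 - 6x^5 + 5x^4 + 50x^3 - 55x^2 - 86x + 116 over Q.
(C_3 x C_3) : C_4 (also written G36+)

The polynomial f is an irreducible sextic over Q, so G = Gal(f/Q) is one of the 16 transitive subgroups 6T1, ..., 6T16 of S_6. The discriminant of f is 38875225000000 = 6235000^2, a perfect square, so G is contained in A_6. The transitive groups of degree 6 contained in A_6 are: A_4 (6T4, order 12), S_4 (6T7, order 24), (C_3 x C_3) : C_4 (6T10, order 36), PSL(2,5) (6T12, order 60), A_6 (6T15, order 360). By Dedekind's theorem, for a prime p not dividing disc(f) the degrees of the irreducible factors of f mod p form the cycle type of an element of G. Factoring f modulo the 19 such primes p <= 83 (skipping 2, 5, 29, 43, which divide the discriminant), each new pattern first appears at: mod 3: f = (x^2 + 2x + 2)(x^4 + x^3 + x^2 + x + 1), pattern 4+2; mod 11: f = (x^3 + x^2 + 2)(x^3 + 4x^2 + x + 3), pattern 3+3; mod 19: f = (x + 3)(x + 17)(x^2 + 4x + 2)(x^2 + 8x + 3), pattern 2+2+1+1; mod 61: f = (x + 18)(x + 36)(x + 39)(x^3 + 23x^2 + 53x + 20), pattern 3+1+1+1. No other pattern occurs in this range, so the set of observed cycle types is {4+2, 3+3, 2+2+1+1, 3+1+1+1}. The candidates containing elements of all these cycle types are (C_3 x C_3) : C_4 (6T10) of order 36, A_6 (6T15) of order 360; the others are excluded. The observed types are precisely the cycle types that occur in (C_3 x C_3) : C_4 (6T10) (apart from the identity). Each of the other remaining candidates has further cycle types, and by the Chebotarev density theorem the matching factorization patterns would occur for a proportion of primes equal to their share of the group: A_6 (6T15) additionally contains elements of type 5+1 (144 of its 360 elements, about 40% of primes). None of the 19 primes tested shows any such pattern (for each of these groups the chance of that is below 10^-4), which rules them out. Hence G = (C_3 x C_3) : C_4 (6T10), of order 36.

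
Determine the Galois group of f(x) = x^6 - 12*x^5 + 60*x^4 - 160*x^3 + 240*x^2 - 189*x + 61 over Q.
(S_3 x S_3) : C_2, the group 6T13 of order 72

The polynomial f is an irreducible sextic over Q, so G = Gal(f/Q) is one of the 16 transitive subgroups 6T1, ..., 6T16 of S_6. The discriminant of f is -9059283, which is not a perfect square, so G is not contained in A_6. The transitive groups of degree 6 not contained in A_6 are: C_6 (6T1, order 6), S_3 (6T2, order 6), D_6 (6T3, order 12), C_3 x S_3 (6T5, order 18), A_4 x C_2 (6T6, order 24), S_4 (6T8, order 24), S_3 x S_3 (6T9, order 36), S_4 x C_2 (6T11, order 48), (S_3 x S_3) : C_2 (6T13, order 72), PGL(2,5) (6T14, order 120), S_6 (6T16, order 720). By Dedekind's theorem, for a prime p not dividing disc(f) the degrees of the irreducible factors of f mod p form the cycle type of an element of G. Factoring f modulo the 28 such primes p <= 127 (skipping 3, 17, 43, which divide the discriminant), each new pattern first appears at: mod 2: f = (x^6 + x + 1), pattern 6; mod 7: f = (x + 4)(x^2 + 6x + 4)(x^3 + 6x^2 + 6), pattern 3+2+1; mod 11: f = (x^2 + 9x + 2)(x^4 + x^3 + 5x^2 + 2x + 3), pattern 4+2; mod 13: f = (x + 3)(x + 8)(x^2 + 6x + 3)(x^2 + 10x + 5), pattern 2+2+1+1; mod 61: f = (x)(x + 2)(x + 8)(x + 19)(x^2 + 20x + 6), pattern 2+1+1+1+1; mod 97: f = (x + 8)(x + 10)(x + 47)(x^3 + 20x^2 + 65x + 10), pattern 3+1+1+1; mod 113: f = (x^2 + 6)(x^2 + 41x + 19)(x^2 + 60x + 61), pattern 2+2+2; mod 127: f = (x^3 + 33x^2 + x + 91)(x^3 + 82x^2 + 20x + 23), pattern 3+3. No other pattern occurs in this range, so the set of observed cycle types is {6, 3+2+1, 4+2, 2+2+1+1, 2+1+1+1+1, 3+1+1+1, 2+2+2, 3+3}. The candidates containing elements of all these cycle types are (S_3 x S_3) : C_2 (6T13) of order 72, S_6 (6T16) of order 720; the others are excluded. The observed types are precisely the cycle types that occur in (S_3 x S_3) : C_2 (6T13) (apart from the identity). Each of the other remaining candidates has further cycle types, and by the Chebotarev density theorem the matching factorization patterns would occur for a proportion of primes equal to their share of the group: S_6 (6T16) additionally contains elements of type 5+1, 4+1+1 (234 of its 720 elements, about 32% of primes). None of the 28 primes tested shows any such pattern (for each of these groups the chance of that is below 10^-4), which rules them out. Hence G = (S_3 x S_3) : C_2 (6T13), of order 72.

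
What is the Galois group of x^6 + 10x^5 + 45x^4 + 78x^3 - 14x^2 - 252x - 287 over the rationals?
The polynomial f is an irreducible sextic over Q, so G = Gal(f/Q) is one of the 16 transitive subgroups 6T1, ..., 6T16 of S_6. The discriminant of f is 5729525925351424 = 75693632^2, a perfect square, so G is contained in A_6. The transitive groups of degree 6 contained in A_6 are: A_4 (6T4, order 12), S_4 (6T7, order 24), (C_3 x C_3) : C_4 (6T10, order 36), PSL(2,5) (6T12, order 60), A_6 (6T15, order 360). By Dedekind's theorem, for a prime p not dividing disc(f) the degrees of the irreducible factors of f mod p form the cycle type of an element of G. Factoring f modulo the 33 such primes p <= 149 (skipping 2, 7, which divide the discriminant), each new pattern first appears at: mod 3: f = (x^3 + 2x + 2)(x^3 + x^2 + x + 2), pattern 3+3; mod 13: f = (x + 1)(x + 6)(x^2 + 5x + 9)(x^2 + 11x + 6), pattern 2+2+1+1. No other pattern occurs in this range, so the set of observed cycle types is {3+3, 2+2+1+1}. The candidates containing elements of all these cycle types are A_4 (6T4) of order 12, S_4 (6T7) of order 24, (C_3 x C_3) : C_4 (6T10) of order 36, PSL(2,5) (6T12) of order 60, A_6 (6T15) of order 360; the others are excluded. The observed types are precisely the cycle types that occur in A_4 (6T4) (apart from the identity). Each of the other remaining candidates has further cycle types, and by the Chebotarev density theorem the matching factorization patterns would occur for a proportion of primes equal to their share of the group: S_4 (6T7) additionally contains elements of type 4+2 (6 of its 24 elements, about 25% of primes); (C_3 x C_3) : C_4 (6T10) additionally contains elements of type 4+2, 3+1+1+1 (22 of its 36 elements, about 61% of primes); PSL(2,5) (6T12) additionally contains elements of type 5+1 (24 of its 60 elements, about 40% of primes); A_6 (6T15) additionally contains elements of type 5+1, 4+2, 3+1+1+1 (274 of its 360 elements, about 76% of primes). None of the 33 primes tested shows any such pattern (for each of these groups the chance of that is below 10^-4), which rules them out. Hence G = A_4 (6T4), of order 12.

A_4 (order 12)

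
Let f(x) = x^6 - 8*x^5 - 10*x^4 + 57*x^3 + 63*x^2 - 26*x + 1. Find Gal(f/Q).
PSL(2,5) (also written A5(6))

The polynomial f is an irreducible sextic over Q, so G = Gal(f/Q) is one of the 16 transitive subgroups 6T1, ..., 6T16 of S_6. The discriminant of f is 3646117689361 = 1909481^2, a perfect square, so G is contained in A_6. The transitive groups of degree 6 contained in A_6 are: A_4 (6T4, order 12), S_4 (6T7, order 24), (C_3 x C_3) : C_4 (6T10, order 36), PSL(2,5) (6T12, order 60), A_6 (6T15, order 360). By Dedekind's theorem, for a prime p not dividing disc(f) the degrees of the irreducible factors of f mod p form the cycle type of an element of G. Factoring f modulo the 21 such primes p <= 83 (skipping 7, 19, which divide the discriminant), each new pattern first appears at: mod 2: f = (x + 1)(x^5 + x^4 + x^3 + x + 1), pattern 5+1; mod 11: f = (x^3 + 4x^2 + 3x + 6)(x^3 + 10x^2 + 2x + 2), pattern 3+3; mod 61: f = (x + 36)(x + 59)(x^2 + 40x + 1)(x^2 + 40x + 11), pattern 2+2+1+1. No other pattern occurs in this range, so the set of observed cycle types is {5+1, 3+3, 2+2+1+1}. The candidates containing elements of all these cycle types are PSL(2,5) (6T12) of order 60, A_6 (6T15) of order 360; the others are excluded. The observed types are precisely the cycle types that occur in PSL(2,5) (6T12) (apart from the identity). Each of the other remaining candidates has further cycle types, and by the Chebotarev density theorem the matching factorization patterns would occur for a proportion of primes equal to their share of the group: A_6 (6T15) additionally contains elements of type 4+2, 3+1+1+1 (130 of its 360 elements, about 36% of primes). None of the 21 primes tested shows any such pattern (for each of these groups the chance of that is below 10^-4), which rules them out. Hence G = PSL(2,5) (6T12), of order 60.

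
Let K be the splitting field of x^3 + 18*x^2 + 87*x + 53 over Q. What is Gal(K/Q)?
The polynomial is an irreducible cubic over Q and its discriminant is 81 = 9^2, a perfect square. For an irreducible cubic, a square discriminant forces the Galois group to be A_3, the cyclic group of order 3.

3T1: C_3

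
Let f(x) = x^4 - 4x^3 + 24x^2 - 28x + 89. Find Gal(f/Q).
V_4 (also written V4)

The polynomial is an irreducible quartic over Q and its discriminant is 26708224 = 5168^2, a perfect square, so the Galois group is contained in A_4. The resolvent cubic y^3 - 24*y^2 - 244*y + 6336 splits completely over Q, which gives the Klein four-group V_4.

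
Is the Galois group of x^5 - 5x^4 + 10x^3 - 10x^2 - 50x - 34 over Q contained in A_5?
The polynomial is irreducible of degree 5 over Q. Its discriminant is 58564000000 = 242000^2, a perfect square. A Galois group lies in the alternating group exactly when the discriminant is a square in Q, so the Galois group (A_5) is contained in A_5.

Yes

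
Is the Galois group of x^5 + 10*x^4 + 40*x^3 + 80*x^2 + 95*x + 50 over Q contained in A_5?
No

The polynomial is irreducible of degree 5 over Q. Its discriminant is 259200000, which is not a perfect square. A Galois group lies in the alternating group exactly when the discriminant is a square in Q, so the Galois group (F_20) is not contained in A_5.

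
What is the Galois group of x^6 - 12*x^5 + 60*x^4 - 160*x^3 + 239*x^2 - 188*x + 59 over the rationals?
The polynomial f is an irreducible sextic over Q, so G = Gal(f/Q) is one of the 16 transitive subgroups 6T1, ..., 6T16 of S_6. The discriminant of f is 33856 = 184^2, a perfect square, so G is contained in A_6. The transitive groups of degree 6 contained in A_6 are: A_4 (6T4, order 12), S_4 (6T7, order 24), (C_3 x C_3) : C_4 (6T10, order 36), PSL(2,5) (6T12, order 60), A_6 (6T15, order 360). By Dedekind's theorem, for a prime p not dividing disc(f) the degrees of the irreducible factors of f mod p form the cycle type of an element of G. Factoring f modulo the 79 such primes p <= 419 (skipping 2, 23, which divide the discriminant), each new pattern first appears at: mod 3: f = (x^3 + x^2 + x + 2)(x^3 + 2x^2 + 1), pattern 3+3; mod 5: f = (x^2 + x + 2)(x^4 + 2x^3 + x^2 + 2), pattern 4+2; mod 19: f = (x + 3)(x + 12)(x^2 + 5x + 1)(x^2 + 6x + 18), pattern 2+2+1+1; mod 223: f = (x + 14)(x + 55)(x + 76)(x + 143)(x + 164)(x + 205), pattern 1+1+1+1+1+1. No other pattern occurs in this range, so the set of observed cycle types is {3+3, 4+2, 2+2+1+1, 1+1+1+1+1+1}. The candidates containing elements of all these cycle types are S_4 (6T7) of order 24, (C_3 x C_3) : C_4 (6T10) of order 36, A_6 (6T15) of order 360; the others are excluded. The observed types are precisely the cycle types that occur in S_4 (6T7). Each of the other remaining candidates has further cycle types, and by the Chebotarev density theorem the matching factorization patterns would occur for a proportion of primes equal to their share of the group: (C_3 x C_3) : C_4 (6T10) additionally contains elements of type 3+1+1+1 (4 of its 36 elements, about 11% of primes); A_6 (6T15) additionally contains elements of type 5+1, 3+1+1+1 (184 of its 360 elements, about 51% of primes). None of the 79 primes tested shows any such pattern (for each of these groups the chance of that is below 10^-4), which rules them out. Hence G = S_4 (6T7), of order 24.

S_4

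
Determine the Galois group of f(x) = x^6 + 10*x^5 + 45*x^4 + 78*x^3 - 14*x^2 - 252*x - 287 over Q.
The polynomial f is an irreducible sextic over Q, so G = Gal(f/Q) is one of the 16 transitive subgroups 6T1, ..., 6T16 of S_6. The discriminant of f is 5729525925351424 = 75693632^2, a perfect square, so G is contained in A_6. The transitive groups of degree 6 contained in A_6 are: A_4 (6T4, order 12), S_4 (6T7, order 24), (C_3 x C_3) : C_4 (6T10, order 36), PSL(2,5) (6T12, order 60), A_6 (6T15, order 360). By Dedekind's theorem, for a prime p not dividing disc(f) the degrees of the irreducible factors of f mod p form the cycle type of an element of G. Factoring f modulo the 33 such primes p <= 149 (skipping 2, 7, which divide the discriminant), each new pattern first appears at: mod 3: f = (x^3 + 2x + 2)(x^3 + x^2 + x + 2), pattern 3+3; mod 13: f = (x + 1)(x + 6)(x^2 + 5x + 9)(x^2 + 11x + 6), pattern 2+2+1+1. No other pattern occurs in this range, so the set of observed cycle types is {3+3, 2+2+1+1}. The candidates containing elements of all these cycle types are A_4 (6T4) of order 12, S_4 (6T7) of order 24, (C_3 x C_3) : C_4 (6T10) of order 36, PSL(2,5) (6T12) of order 60, A_6 (6T15) of order 360; the others are excluded. The observed types are precisely the cycle types that occur in A_4 (6T4) (apart from the identity). Each of the other remaining candidates has further cycle types, and by the Chebotarev density theorem the matching factorization patterns would occur for a proportion of primes equal to their share of the group: S_4 (6T7) additionally contains elements of type 4+2 (6 of its 24 elements, about 25% of primes); (C_3 x C_3) : C_4 (6T10) additionally contains elements of type 4+2, 3+1+1+1 (22 of its 36 elements, about 61% of primes); PSL(2,5) (6T12) additionally contains elements of type 5+1 (24 of its 60 elements, about 40% of primes); A_6 (6T15) additionally contains elements of type 5+1, 4+2, 3+1+1+1 (274 of its 360 elements, about 76% of primes). None of the 33 primes tested shows any such pattern (for each of these groups the chance of that is below 10^-4), which rules them out. Hence G = A_4 (6T4), of order 12.

A_4 (order 12)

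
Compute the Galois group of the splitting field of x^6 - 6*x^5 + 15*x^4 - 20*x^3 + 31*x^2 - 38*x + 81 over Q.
S_4 x C_2 (order 48)

The polynomial f is an irreducible sextic over Q, so G = Gal(f/Q) is one of the 16 transitive subgroups 6T1, ..., 6T16 of S_6. The discriminant of f is -66039417143296, which is not a perfect square, so G is not contained in A_6. The transitive groups of degree 6 not contained in A_6 are: C_6 (6T1, order 6), S_3 (6T2, order 6), D_6 (6T3, order 12), C_3 x S_3 (6T5, order 18), A_4 x C_2 (6T6, order 24), S_4 (6T8, order 24), S_3 x S_3 (6T9, order 36), S_4 x C_2 (6T11, order 48), (S_3 x S_3) : C_2 (6T13, order 72), PGL(2,5) (6T14, order 120), S_6 (6T16, order 720). By Dedekind's theorem, for a prime p not dividing disc(f) the degrees of the irreducible factors of f mod p form the cycle type of an element of G. Factoring f modulo the 17 such primes p <= 67 (skipping 2, 31, which divide the discriminant), each new pattern first appears at: mod 3: f = (x)(x + 1)(x^4 + 2x^3 + x^2 + 1), pattern 4+1+1; mod 5: f = (x^3 + x^2 + 3x + 1)(x^3 + 3x^2 + 4x + 1), pattern 3+3; mod 7: f = (x^6 + x^5 + x^4 + x^3 + 3x^2 + 4x + 4), pattern 6; mod 11: f = (x^2 + 5)(x^2 + 7x + 9)(x^2 + 9x + 4), pattern 2+2+2; mod 13: f = (x^2 + 11x + 12)(x^4 + 9x^3 + 8x^2 + 5x + 10), pattern 4+2; mod 37: f = (x + 9)(x + 26)(x^2 + 16x + 10)(x^2 + 17x + 9), pattern 2+2+1+1; mod 47: f = (x + 9)(x + 17)(x + 28)(x + 36)(x^2 + 45x + 2), pattern 2+1+1+1+1. No other pattern occurs in this range, so the set of observed cycle types is {4+1+1, 3+3, 6, 2+2+2, 4+2, 2+2+1+1, 2+1+1+1+1}. The candidates containing elements of all these cycle types are S_4 x C_2 (6T11) of order 48, S_6 (6T16) of order 720; the others are excluded. The observed types are precisely the cycle types that occur in S_4 x C_2 (6T11) (apart from the identity). Each of the other remaining candidates has further cycle types, and by the Chebotarev density theorem the matching factorization patterns would occur for a proportion of primes equal to their share of the group: S_6 (6T16) additionally contains elements of type 5+1, 3+2+1, 3+1+1+1 (304 of its 720 elements, about 42% of primes). None of the 17 primes tested shows any such pattern (for each of these groups the chance of that is below 10^-4), which rules them out. Hence G = S_4 x C_2 (6T11), of order 48.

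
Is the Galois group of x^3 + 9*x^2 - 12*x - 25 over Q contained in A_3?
The polynomial is irreducible of degree 3 over Q. Its discriminant is 123201 = 351^2, a perfect square. A Galois group lies in the alternating group exactly when the discriminant is a square in Q, so the Galois group (C_3) is contained in A_3.

Yes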